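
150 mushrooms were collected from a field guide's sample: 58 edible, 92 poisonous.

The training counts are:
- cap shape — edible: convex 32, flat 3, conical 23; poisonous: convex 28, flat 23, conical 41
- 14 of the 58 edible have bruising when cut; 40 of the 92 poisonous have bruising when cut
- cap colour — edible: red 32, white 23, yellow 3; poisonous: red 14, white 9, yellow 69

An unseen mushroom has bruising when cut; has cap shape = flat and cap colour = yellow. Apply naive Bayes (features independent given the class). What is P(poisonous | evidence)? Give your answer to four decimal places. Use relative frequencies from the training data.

edible: (58/150) × (3/58) × (14/58) × (3/58) ≈ 0.000249703
poisonous: (92/150) × (23/92) × (40/92) × (69/92) = 0.05
P(poisonous | x) = 0.05 / 0.050249703 ≈ 0.9950

0.9950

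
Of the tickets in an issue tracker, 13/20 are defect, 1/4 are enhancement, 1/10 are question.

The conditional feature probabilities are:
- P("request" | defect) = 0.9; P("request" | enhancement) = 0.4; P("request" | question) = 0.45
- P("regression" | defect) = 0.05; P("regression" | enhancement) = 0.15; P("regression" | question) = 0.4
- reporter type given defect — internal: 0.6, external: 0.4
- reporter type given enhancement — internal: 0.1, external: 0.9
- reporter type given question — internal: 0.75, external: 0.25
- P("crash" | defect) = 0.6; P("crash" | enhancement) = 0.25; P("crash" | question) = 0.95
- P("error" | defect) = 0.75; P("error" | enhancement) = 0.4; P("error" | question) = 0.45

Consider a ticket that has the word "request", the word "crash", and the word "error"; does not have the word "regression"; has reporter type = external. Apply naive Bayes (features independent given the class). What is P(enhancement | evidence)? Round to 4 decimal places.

defect: 0.65 × 0.9 × (1−0.05) × 0.4 × 0.6 × 0.75 = 0.100035
enhancement: 0.25 × 0.4 × (1−0.15) × 0.9 × 0.25 × 0.4 = 0.00765
question: 0.1 × 0.45 × (1−0.4) × 0.25 × 0.95 × 0.45 = 0.002885625
P(enhancement | x) = 0.00765 / 0.110570625 ≈ 0.0692

0.0692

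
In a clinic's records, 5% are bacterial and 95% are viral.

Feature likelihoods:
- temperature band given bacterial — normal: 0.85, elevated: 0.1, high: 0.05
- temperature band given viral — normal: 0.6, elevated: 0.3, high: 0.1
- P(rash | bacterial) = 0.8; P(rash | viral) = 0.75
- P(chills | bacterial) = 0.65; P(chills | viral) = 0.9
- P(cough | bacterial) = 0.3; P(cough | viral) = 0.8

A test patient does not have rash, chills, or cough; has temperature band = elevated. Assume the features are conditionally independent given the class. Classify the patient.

viral

bacterial: 0.05 × 0.1 × (1−0.8) × (1−0.65) × (1−0.3) = 0.000245
viral: 0.95 × 0.3 × (1−0.75) × (1−0.9) × (1−0.8) = 0.001425
Highest score → viral.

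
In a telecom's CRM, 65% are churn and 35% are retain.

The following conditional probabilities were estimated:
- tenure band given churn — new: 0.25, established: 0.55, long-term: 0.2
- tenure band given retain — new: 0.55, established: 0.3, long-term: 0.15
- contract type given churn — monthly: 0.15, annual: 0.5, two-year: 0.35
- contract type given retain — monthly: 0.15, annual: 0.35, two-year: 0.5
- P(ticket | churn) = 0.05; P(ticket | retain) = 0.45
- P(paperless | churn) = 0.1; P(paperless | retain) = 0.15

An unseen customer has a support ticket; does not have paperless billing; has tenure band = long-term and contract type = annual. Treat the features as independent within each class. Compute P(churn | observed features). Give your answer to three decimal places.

churn: 0.65 × 0.2 × 0.5 × 0.05 × (1−0.1) = 0.002925
retain: 0.35 × 0.15 × 0.35 × 0.45 × (1−0.15) = 0.0070284375
P(churn | x) = 0.002925 / 0.0099534375 ≈ 0.294

0.294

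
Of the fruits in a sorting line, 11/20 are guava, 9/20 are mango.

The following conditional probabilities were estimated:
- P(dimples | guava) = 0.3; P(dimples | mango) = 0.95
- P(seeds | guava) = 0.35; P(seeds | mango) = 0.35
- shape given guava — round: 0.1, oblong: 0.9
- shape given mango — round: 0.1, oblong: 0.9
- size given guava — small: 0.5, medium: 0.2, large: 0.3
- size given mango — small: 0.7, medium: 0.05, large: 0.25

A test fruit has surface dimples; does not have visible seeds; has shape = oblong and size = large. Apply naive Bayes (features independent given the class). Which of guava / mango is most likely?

guava: 0.55 × 0.3 × (1−0.35) × 0.9 × 0.3 = 0.0289575
mango: 0.45 × 0.95 × (1−0.35) × 0.9 × 0.25 = 0.062521875
Highest score → mango.

mango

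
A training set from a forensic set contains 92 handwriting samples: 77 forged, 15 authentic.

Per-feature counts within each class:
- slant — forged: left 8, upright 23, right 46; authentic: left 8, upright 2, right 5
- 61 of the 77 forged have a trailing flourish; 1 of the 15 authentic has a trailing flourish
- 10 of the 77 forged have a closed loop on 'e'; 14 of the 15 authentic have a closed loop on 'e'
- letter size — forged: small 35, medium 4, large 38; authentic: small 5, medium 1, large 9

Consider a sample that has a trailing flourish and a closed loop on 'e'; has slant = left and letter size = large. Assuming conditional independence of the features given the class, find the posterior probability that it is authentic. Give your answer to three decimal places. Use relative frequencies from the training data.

forged: (77/92) × (8/77) × (61/77) × (10/77) × (38/77) ≈ 0.00441513
authentic: (15/92) × (8/15) × (1/15) × (14/15) × (9/15) ≈ 0.00324638
P(authentic | x) = 0.00324638 / 0.00766151 ≈ 0.424

0.424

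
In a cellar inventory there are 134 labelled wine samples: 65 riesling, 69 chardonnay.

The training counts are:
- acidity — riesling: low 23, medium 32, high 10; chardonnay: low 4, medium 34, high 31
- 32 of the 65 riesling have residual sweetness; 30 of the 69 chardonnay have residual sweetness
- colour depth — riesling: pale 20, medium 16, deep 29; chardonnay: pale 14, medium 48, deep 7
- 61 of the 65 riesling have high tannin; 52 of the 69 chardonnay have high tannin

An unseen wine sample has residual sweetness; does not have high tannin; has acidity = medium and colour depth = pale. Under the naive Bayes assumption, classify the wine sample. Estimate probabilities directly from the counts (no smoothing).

riesling: (65/134) × (32/65) × (32/65) × (20/65) × (4/65) ≈ 0.0022261
chardonnay: (69/134) × (34/69) × (30/69) × (14/69) × (17/69) ≈ 0.00551474
Highest score → chardonnay.

chardonnay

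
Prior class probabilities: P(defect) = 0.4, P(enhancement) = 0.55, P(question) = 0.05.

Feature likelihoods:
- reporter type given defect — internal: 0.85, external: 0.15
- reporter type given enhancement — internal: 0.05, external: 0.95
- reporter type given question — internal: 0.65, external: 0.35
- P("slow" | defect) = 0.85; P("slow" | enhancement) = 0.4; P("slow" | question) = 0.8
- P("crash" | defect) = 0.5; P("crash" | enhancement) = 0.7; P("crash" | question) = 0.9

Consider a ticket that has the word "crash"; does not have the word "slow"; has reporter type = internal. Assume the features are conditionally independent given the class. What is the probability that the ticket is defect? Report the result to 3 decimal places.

0.594

defect: 0.4 × 0.85 × (1−0.85) × 0.5 = 0.0255
enhancement: 0.55 × 0.05 × (1−0.4) × 0.7 = 0.01155
question: 0.05 × 0.65 × (1−0.8) × 0.9 = 0.00585
P(defect | x) = 0.0255 / 0.0429 ≈ 0.594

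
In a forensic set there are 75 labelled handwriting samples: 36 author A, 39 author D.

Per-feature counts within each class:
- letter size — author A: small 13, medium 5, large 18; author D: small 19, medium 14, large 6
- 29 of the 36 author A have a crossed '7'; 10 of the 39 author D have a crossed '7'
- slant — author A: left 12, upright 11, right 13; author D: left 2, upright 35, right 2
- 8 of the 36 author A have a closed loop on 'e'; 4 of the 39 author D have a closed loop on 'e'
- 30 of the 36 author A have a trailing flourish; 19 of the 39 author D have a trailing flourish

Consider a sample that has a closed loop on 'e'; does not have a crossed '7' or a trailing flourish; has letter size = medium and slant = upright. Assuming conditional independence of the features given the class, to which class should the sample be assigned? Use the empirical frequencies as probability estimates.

author D

author A: (36/75) × (5/36) × (7/36) × (11/36) × (8/36) × (6/36) ≈ 0.0001467
author D: (39/75) × (14/39) × (29/39) × (35/39) × (4/39) × (20/39) ≈ 0.00655186
Highest score → author D.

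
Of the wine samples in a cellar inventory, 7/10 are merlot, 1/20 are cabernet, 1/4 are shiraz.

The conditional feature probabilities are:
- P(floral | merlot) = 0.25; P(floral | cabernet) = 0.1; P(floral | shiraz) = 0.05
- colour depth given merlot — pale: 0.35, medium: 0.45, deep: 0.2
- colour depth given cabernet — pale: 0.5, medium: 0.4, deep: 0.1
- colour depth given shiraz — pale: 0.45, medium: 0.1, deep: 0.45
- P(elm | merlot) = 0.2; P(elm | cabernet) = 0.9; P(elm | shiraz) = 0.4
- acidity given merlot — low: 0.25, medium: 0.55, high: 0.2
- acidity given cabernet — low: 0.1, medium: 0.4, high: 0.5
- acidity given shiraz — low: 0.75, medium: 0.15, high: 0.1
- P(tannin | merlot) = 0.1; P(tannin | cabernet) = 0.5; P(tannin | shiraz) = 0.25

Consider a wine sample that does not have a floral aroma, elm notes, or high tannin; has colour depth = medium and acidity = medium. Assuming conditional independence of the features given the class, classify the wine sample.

merlot: 0.7 × (1−0.25) × 0.45 × (1−0.2) × 0.55 × (1−0.1) = 0.093555
cabernet: 0.05 × (1−0.1) × 0.4 × (1−0.9) × 0.4 × (1−0.5) = 0.00036
shiraz: 0.25 × (1−0.05) × 0.1 × (1−0.4) × 0.15 × (1−0.25) = 0.001603125
Highest score → merlot.

merlot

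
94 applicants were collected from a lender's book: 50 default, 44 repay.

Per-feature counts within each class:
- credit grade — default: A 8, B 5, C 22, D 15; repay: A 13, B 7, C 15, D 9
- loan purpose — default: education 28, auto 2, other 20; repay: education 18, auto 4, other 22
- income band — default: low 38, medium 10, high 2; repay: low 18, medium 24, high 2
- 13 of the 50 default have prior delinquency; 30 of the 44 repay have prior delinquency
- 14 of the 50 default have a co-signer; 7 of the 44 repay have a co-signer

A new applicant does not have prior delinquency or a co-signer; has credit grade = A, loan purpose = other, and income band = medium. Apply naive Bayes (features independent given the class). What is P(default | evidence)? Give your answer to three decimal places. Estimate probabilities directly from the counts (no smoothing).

0.264

default: (50/94) × (8/50) × (20/50) × (10/50) × (37/50) × (36/50) ≈ 0.00362757
repay: (44/94) × (13/44) × (22/44) × (24/44) × (14/44) × (37/44) ≈ 0.0100918
P(default | x) = 0.00362757 / 0.01371937 ≈ 0.264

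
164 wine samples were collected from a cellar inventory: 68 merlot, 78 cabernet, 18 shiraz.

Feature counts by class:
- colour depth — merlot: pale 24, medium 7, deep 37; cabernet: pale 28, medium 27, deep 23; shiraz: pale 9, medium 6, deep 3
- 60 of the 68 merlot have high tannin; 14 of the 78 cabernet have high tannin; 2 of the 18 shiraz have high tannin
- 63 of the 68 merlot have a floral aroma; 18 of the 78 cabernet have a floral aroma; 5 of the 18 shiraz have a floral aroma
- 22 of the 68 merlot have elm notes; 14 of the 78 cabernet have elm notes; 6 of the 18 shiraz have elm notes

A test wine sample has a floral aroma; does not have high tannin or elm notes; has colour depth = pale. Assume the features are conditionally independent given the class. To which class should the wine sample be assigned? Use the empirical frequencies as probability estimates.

merlot: (68/164) × (24/68) × (8/68) × (63/68) × (46/68) ≈ 0.0107902
cabernet: (78/164) × (28/78) × (64/78) × (18/78) × (64/78) ≈ 0.0265255
shiraz: (18/164) × (9/18) × (16/18) × (5/18) × (12/18) ≈ 0.00903342
Highest score → cabernet.

cabernet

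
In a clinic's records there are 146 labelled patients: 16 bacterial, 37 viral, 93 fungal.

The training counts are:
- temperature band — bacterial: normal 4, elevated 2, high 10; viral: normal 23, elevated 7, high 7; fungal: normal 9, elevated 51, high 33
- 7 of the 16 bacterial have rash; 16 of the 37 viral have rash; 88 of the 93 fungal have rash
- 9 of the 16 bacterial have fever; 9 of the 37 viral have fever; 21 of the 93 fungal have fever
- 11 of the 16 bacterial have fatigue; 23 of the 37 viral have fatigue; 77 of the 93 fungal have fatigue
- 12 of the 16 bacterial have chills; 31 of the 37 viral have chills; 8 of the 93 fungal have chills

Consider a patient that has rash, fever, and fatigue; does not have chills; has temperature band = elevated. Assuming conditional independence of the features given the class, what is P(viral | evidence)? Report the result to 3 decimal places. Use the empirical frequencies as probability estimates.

0.009

bacterial: (16/146) × (2/16) × (7/16) × (9/16) × (11/16) × (4/16) ≈ 0.000579416
viral: (37/146) × (7/37) × (16/37) × (9/37) × (23/37) × (6/37) ≈ 0.00050837
fungal: (93/146) × (51/93) × (88/93) × (21/93) × (77/93) × (85/93) ≈ 0.0564803
P(viral | x) = 0.00050837 / 0.057568086 ≈ 0.009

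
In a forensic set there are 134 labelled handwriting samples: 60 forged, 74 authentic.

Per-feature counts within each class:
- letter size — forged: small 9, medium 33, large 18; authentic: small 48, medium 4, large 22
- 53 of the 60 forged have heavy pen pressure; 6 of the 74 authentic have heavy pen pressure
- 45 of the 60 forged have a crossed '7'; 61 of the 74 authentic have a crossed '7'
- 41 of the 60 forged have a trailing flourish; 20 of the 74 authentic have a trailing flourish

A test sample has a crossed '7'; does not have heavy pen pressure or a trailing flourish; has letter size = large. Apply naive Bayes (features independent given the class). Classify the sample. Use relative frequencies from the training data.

forged: (60/134) × (18/60) × (7/60) × (45/60) × (19/60) ≈ 0.00372201
authentic: (74/134) × (22/74) × (68/74) × (61/74) × (54/74) ≈ 0.0907518
Highest score → authentic.

authentic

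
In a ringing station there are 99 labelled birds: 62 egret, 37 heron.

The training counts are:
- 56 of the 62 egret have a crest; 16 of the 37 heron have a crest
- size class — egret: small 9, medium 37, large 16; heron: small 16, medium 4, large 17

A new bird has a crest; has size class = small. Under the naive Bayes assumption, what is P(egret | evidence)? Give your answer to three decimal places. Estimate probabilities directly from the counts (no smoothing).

egret: (62/99) × (56/62) × (9/62) ≈ 0.0821114
heron: (37/99) × (16/37) × (16/37) ≈ 0.0698881
P(egret | x) = 0.0821114 / 0.1519995 ≈ 0.540

0.540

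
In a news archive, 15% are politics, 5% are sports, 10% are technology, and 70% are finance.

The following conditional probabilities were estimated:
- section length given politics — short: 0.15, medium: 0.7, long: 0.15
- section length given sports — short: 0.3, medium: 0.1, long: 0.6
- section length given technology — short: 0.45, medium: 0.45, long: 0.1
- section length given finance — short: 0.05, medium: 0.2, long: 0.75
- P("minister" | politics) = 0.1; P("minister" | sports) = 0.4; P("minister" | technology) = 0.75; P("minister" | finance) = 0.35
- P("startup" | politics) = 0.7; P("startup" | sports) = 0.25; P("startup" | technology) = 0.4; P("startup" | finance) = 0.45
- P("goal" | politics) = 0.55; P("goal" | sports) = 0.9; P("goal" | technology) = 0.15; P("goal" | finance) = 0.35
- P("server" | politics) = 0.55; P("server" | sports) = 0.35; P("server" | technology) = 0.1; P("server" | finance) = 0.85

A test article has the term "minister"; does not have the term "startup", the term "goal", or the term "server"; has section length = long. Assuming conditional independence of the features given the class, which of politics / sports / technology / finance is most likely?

finance

politics: 0.15 × 0.15 × 0.1 × (1−0.7) × (1−0.55) × (1−0.55) = 0.0001366875
sports: 0.05 × 0.6 × 0.4 × (1−0.25) × (1−0.9) × (1−0.35) = 0.000585
technology: 0.1 × 0.1 × 0.75 × (1−0.4) × (1−0.15) × (1−0.1) = 0.0034425
finance: 0.7 × 0.75 × 0.35 × (1−0.45) × (1−0.35) × (1−0.85) = 0.00985359375
Highest score → finance.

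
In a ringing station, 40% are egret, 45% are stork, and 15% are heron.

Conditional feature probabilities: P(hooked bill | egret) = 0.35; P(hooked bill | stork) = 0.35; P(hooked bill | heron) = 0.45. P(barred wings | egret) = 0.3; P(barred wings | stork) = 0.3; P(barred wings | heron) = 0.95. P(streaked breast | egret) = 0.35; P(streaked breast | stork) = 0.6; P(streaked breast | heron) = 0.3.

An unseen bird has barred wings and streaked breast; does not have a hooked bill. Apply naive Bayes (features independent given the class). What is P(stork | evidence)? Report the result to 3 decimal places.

0.509

egret: 0.4 × (1−0.35) × 0.3 × 0.35 = 0.0273
stork: 0.45 × (1−0.35) × 0.3 × 0.6 = 0.05265
heron: 0.15 × (1−0.45) × 0.95 × 0.3 = 0.0235125
P(stork | x) = 0.05265 / 0.1034625 ≈ 0.509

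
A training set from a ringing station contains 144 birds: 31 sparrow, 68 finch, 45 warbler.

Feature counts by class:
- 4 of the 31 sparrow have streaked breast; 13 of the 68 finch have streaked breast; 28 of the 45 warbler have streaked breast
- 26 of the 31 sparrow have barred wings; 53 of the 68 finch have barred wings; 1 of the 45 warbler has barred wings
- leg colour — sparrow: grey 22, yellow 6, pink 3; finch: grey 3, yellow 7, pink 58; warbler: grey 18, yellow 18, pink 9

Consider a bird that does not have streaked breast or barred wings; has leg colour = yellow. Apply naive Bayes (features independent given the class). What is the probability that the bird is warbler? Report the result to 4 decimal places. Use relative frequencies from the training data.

0.7607

sparrow: (31/144) × (27/31) × (5/31) × (6/31) ≈ 0.00585328
finch: (68/144) × (55/68) × (15/68) × (7/68) ≈ 0.00867305
warbler: (45/144) × (17/45) × (44/45) × (18/45) ≈ 0.0461728
P(warbler | x) = 0.0461728 / 0.06069913 ≈ 0.7607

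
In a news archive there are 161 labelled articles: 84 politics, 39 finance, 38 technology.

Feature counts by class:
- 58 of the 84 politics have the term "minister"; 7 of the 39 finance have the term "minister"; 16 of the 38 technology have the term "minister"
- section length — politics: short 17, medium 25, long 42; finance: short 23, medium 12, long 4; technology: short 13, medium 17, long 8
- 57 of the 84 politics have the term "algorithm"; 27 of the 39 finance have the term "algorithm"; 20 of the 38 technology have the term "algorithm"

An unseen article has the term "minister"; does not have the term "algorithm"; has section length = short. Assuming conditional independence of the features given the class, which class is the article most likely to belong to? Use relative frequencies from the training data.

politics

politics: (84/161) × (58/84) × (17/84) × (27/84) ≈ 0.0234345
finance: (39/161) × (7/39) × (23/39) × (12/39) ≈ 0.00788955
technology: (38/161) × (16/38) × (13/38) × (18/38) ≈ 0.0161043
Highest score → politics.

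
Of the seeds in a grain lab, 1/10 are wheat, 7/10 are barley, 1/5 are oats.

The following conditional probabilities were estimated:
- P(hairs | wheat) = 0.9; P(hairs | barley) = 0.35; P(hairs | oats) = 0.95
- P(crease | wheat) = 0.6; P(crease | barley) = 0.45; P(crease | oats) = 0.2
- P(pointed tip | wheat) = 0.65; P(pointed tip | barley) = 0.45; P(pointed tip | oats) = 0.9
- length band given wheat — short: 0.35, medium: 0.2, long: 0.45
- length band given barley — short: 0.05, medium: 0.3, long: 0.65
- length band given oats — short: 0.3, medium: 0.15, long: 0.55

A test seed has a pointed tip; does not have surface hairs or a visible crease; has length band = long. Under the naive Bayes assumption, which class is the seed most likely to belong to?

barley

wheat: 0.1 × (1−0.9) × (1−0.6) × 0.65 × 0.45 = 0.00117
barley: 0.7 × (1−0.35) × (1−0.45) × 0.45 × 0.65 = 0.073198125
oats: 0.2 × (1−0.95) × (1−0.2) × 0.9 × 0.55 = 0.00396
Highest score → barley.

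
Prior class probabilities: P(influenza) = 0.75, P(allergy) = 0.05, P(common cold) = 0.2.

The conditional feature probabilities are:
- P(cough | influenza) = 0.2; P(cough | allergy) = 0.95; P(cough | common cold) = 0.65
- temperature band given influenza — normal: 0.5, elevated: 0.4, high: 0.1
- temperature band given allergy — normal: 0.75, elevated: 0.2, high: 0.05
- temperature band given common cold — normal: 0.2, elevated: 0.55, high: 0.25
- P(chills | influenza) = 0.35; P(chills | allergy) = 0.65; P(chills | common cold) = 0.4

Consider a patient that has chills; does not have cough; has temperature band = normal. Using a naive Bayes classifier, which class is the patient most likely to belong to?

influenza: 0.75 × (1−0.2) × 0.5 × 0.35 = 0.105
allergy: 0.05 × (1−0.95) × 0.75 × 0.65 = 0.00121875
common cold: 0.2 × (1−0.65) × 0.2 × 0.4 = 0.0056
Highest score → influenza.

influenza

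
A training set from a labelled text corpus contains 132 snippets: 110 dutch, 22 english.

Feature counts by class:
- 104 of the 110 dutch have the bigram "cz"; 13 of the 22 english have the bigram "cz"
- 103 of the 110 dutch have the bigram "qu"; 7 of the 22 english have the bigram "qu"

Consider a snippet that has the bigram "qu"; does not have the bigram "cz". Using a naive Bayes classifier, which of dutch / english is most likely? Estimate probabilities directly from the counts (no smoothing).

dutch

dutch: (110/132) × (6/110) × (103/110) ≈ 0.042562
english: (22/132) × (9/22) × (7/22) ≈ 0.0216942
Highest score → dutch.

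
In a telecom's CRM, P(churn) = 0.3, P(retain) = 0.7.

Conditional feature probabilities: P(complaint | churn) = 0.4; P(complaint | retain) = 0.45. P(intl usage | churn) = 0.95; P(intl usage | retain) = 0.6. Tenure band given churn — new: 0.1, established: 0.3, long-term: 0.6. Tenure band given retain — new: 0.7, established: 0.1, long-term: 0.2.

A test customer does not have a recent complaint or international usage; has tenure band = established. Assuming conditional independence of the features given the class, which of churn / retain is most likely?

retain

churn: 0.3 × (1−0.4) × (1−0.95) × 0.3 = 0.0027
retain: 0.7 × (1−0.45) × (1−0.6) × 0.1 = 0.0154
Highest score → retain.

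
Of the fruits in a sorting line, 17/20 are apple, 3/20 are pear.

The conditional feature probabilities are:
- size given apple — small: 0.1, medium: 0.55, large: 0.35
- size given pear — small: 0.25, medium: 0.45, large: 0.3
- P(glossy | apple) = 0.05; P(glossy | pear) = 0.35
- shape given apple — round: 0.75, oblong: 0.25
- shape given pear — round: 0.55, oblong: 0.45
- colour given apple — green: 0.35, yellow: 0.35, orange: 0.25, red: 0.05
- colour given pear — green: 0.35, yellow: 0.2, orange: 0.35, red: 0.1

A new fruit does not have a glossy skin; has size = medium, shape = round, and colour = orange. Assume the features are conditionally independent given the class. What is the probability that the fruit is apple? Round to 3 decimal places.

apple: 0.85 × 0.55 × (1−0.05) × 0.75 × 0.25 = 0.0832734375
pear: 0.15 × 0.45 × (1−0.35) × 0.55 × 0.35 = 0.0084459375
P(apple | x) = 0.0832734375 / 0.091719375 ≈ 0.908

0.908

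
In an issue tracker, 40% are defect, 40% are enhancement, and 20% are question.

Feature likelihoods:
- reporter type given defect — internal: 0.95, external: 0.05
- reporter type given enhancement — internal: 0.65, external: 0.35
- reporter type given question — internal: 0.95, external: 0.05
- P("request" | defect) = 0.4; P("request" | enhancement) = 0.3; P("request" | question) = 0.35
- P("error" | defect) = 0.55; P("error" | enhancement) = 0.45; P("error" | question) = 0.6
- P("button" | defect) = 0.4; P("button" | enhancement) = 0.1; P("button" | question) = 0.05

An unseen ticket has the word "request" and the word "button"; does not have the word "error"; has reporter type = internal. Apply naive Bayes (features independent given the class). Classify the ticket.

defect

defect: 0.4 × 0.95 × 0.4 × (1−0.55) × 0.4 = 0.02736
enhancement: 0.4 × 0.65 × 0.3 × (1−0.45) × 0.1 = 0.00429
question: 0.2 × 0.95 × 0.35 × (1−0.6) × 0.05 = 0.00133
Highest score → defect.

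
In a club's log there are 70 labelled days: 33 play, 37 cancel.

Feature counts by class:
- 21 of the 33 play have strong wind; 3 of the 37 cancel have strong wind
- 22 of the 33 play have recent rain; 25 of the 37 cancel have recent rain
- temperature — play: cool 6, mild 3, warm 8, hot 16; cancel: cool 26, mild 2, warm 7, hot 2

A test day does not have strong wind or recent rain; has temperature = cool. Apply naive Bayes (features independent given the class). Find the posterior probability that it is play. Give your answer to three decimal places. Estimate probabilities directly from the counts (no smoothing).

0.086

play: (33/70) × (12/33) × (11/33) × (6/33) ≈ 0.0103896
cancel: (37/70) × (34/37) × (12/37) × (26/37) ≈ 0.110696
P(play | x) = 0.0103896 / 0.1210856 ≈ 0.086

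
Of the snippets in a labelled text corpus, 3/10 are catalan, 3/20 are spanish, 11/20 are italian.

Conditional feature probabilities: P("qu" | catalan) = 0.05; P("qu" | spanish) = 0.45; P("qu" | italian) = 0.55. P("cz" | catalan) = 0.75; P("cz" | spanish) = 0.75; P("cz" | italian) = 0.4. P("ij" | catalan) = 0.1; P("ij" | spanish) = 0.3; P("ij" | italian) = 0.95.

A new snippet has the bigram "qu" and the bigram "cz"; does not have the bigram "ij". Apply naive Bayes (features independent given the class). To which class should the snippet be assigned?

spanish

catalan: 0.3 × 0.05 × 0.75 × (1−0.1) = 0.010125
spanish: 0.15 × 0.45 × 0.75 × (1−0.3) = 0.0354375
italian: 0.55 × 0.55 × 0.4 × (1−0.95) = 0.00605
Highest score → spanish.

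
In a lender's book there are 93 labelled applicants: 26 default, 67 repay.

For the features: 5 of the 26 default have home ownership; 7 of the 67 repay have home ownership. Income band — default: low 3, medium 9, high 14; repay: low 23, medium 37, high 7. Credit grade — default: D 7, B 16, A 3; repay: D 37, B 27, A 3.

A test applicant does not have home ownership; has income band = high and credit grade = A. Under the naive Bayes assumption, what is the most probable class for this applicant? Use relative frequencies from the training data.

default

default: (26/93) × (21/26) × (14/26) × (3/26) ≈ 0.0140294
repay: (67/93) × (60/67) × (7/67) × (3/67) ≈ 0.00301813
Highest score → default.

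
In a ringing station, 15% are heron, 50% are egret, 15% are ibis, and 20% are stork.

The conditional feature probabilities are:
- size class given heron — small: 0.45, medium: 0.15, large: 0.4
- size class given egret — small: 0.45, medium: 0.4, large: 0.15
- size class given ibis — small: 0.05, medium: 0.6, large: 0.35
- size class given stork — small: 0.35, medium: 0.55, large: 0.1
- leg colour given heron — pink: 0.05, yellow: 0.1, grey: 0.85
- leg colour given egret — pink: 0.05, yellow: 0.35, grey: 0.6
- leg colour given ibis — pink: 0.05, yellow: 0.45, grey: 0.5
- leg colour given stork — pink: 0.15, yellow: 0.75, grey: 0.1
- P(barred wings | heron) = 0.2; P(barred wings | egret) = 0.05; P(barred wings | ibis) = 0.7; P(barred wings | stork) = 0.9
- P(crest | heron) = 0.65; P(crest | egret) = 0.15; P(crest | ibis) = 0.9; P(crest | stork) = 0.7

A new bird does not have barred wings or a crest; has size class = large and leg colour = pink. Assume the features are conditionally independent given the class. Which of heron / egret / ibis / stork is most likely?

heron: 0.15 × 0.4 × 0.05 × (1−0.2) × (1−0.65) = 0.00084
egret: 0.5 × 0.15 × 0.05 × (1−0.05) × (1−0.15) = 0.003028125
ibis: 0.15 × 0.35 × 0.05 × (1−0.7) × (1−0.9) = 0.00007875
stork: 0.2 × 0.1 × 0.15 × (1−0.9) × (1−0.7) = 0.00009
Highest score → egret.

egret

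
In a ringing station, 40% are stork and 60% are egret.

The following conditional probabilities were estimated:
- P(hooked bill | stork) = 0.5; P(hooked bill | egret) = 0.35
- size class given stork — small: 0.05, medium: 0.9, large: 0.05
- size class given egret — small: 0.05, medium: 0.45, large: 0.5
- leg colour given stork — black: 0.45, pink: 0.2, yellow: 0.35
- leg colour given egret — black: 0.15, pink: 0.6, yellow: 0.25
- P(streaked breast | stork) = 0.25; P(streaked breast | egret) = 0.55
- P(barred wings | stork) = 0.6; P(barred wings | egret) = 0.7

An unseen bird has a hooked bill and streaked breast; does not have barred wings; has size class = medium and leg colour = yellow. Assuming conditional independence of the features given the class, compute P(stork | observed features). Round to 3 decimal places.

stork: 0.4 × 0.5 × 0.9 × 0.35 × 0.25 × (1−0.6) = 0.0063
egret: 0.6 × 0.35 × 0.45 × 0.25 × 0.55 × (1−0.7) = 0.003898125
P(stork | x) = 0.0063 / 0.010198125 ≈ 0.618

0.618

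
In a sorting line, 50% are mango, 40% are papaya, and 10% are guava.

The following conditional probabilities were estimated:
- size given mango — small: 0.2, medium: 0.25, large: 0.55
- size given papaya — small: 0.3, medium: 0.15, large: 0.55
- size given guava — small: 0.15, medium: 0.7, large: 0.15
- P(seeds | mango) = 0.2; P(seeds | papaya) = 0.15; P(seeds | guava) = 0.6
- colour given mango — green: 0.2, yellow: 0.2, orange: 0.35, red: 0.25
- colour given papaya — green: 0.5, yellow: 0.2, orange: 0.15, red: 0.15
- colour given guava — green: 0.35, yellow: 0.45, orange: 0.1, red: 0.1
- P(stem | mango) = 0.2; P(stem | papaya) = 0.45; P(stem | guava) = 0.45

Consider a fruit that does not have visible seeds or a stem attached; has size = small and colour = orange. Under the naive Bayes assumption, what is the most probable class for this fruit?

mango

mango: 0.5 × 0.2 × (1−0.2) × 0.35 × (1−0.2) = 0.0224
papaya: 0.4 × 0.3 × (1−0.15) × 0.15 × (1−0.45) = 0.008415
guava: 0.1 × 0.15 × (1−0.6) × 0.1 × (1−0.45) = 0.00033
Highest score → mango.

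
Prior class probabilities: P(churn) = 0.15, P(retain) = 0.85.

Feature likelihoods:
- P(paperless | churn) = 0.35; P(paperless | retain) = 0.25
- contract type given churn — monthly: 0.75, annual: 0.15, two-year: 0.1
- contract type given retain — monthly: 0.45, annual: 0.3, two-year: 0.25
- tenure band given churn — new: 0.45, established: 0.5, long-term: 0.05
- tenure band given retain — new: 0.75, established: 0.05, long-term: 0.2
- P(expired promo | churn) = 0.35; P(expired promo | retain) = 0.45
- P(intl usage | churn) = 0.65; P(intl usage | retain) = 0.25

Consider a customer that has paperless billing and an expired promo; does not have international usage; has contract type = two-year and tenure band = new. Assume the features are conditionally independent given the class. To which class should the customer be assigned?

retain

churn: 0.15 × 0.35 × 0.1 × 0.45 × 0.35 × (1−0.65) = 0.00028940625
retain: 0.85 × 0.25 × 0.25 × 0.75 × 0.45 × (1−0.25) = 0.013447265625
Highest score → retain.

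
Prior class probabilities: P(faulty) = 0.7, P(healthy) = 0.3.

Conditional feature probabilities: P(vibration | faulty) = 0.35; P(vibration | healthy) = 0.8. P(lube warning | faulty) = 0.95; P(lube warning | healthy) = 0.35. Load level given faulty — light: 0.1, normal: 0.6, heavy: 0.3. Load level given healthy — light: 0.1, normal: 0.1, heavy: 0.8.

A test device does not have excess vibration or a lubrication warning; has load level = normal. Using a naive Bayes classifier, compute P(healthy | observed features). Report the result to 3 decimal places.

faulty: 0.7 × (1−0.35) × (1−0.95) × 0.6 = 0.01365
healthy: 0.3 × (1−0.8) × (1−0.35) × 0.1 = 0.0039
P(healthy | x) = 0.0039 / 0.01755 ≈ 0.222

0.222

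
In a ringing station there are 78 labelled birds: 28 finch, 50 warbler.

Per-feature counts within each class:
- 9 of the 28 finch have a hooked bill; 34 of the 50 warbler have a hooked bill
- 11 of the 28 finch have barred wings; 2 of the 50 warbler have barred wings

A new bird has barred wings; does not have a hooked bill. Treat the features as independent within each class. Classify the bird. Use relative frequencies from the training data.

finch

finch: (28/78) × (19/28) × (11/28) ≈ 0.095696
warbler: (50/78) × (16/50) × (2/50) ≈ 0.00820513
Highest score → finch.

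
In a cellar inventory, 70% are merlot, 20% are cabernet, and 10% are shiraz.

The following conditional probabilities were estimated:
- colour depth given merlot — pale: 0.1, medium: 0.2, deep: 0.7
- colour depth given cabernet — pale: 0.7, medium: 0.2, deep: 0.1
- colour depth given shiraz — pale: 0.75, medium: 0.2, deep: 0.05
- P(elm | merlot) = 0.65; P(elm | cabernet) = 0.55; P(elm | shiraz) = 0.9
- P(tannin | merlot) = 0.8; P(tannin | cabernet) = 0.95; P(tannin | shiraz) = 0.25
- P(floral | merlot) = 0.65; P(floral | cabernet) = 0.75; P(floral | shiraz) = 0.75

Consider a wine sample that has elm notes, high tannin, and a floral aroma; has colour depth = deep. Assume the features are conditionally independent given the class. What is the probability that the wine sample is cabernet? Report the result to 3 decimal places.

merlot: 0.7 × 0.7 × 0.65 × 0.8 × 0.65 = 0.16562
cabernet: 0.2 × 0.1 × 0.55 × 0.95 × 0.75 = 0.0078375
shiraz: 0.1 × 0.05 × 0.9 × 0.25 × 0.75 = 0.00084375
P(cabernet | x) = 0.0078375 / 0.17430125 ≈ 0.045

0.045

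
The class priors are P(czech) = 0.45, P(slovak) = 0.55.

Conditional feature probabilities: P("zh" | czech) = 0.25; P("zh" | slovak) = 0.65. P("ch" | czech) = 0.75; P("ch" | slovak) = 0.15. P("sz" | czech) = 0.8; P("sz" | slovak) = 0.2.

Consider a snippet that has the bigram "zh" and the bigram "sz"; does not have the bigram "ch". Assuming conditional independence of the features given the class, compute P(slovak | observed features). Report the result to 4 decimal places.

czech: 0.45 × 0.25 × (1−0.75) × 0.8 = 0.0225
slovak: 0.55 × 0.65 × (1−0.15) × 0.2 = 0.060775
P(slovak | x) = 0.060775 / 0.083275 ≈ 0.7298

0.7298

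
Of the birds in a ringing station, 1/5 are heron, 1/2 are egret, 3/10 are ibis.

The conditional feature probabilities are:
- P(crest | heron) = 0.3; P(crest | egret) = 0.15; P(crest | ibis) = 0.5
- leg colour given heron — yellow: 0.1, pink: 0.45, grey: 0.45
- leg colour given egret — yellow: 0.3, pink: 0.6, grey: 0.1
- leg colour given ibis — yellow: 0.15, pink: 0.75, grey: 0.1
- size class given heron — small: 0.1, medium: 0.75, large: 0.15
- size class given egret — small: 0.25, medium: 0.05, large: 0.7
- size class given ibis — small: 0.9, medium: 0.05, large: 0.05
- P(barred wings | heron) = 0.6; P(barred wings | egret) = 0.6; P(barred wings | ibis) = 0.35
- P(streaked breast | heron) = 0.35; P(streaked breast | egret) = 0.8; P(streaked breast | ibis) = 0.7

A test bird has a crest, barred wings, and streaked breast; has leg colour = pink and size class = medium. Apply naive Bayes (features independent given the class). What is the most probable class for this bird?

heron

heron: 0.2 × 0.3 × 0.45 × 0.75 × 0.6 × 0.35 = 0.0042525
egret: 0.5 × 0.15 × 0.6 × 0.05 × 0.6 × 0.8 = 0.00108
ibis: 0.3 × 0.5 × 0.75 × 0.05 × 0.35 × 0.7 = 0.001378125
Highest score → heron.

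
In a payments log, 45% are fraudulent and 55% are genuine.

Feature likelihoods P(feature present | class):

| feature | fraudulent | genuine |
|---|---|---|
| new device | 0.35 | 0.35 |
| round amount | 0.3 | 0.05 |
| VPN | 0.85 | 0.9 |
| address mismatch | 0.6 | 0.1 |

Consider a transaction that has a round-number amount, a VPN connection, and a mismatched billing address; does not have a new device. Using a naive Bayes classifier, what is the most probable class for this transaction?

fraudulent: 0.45 × (1−0.35) × 0.3 × 0.85 × 0.6 = 0.0447525
genuine: 0.55 × (1−0.35) × 0.05 × 0.9 × 0.1 = 0.00160875
Highest score → fraudulent.

fraudulent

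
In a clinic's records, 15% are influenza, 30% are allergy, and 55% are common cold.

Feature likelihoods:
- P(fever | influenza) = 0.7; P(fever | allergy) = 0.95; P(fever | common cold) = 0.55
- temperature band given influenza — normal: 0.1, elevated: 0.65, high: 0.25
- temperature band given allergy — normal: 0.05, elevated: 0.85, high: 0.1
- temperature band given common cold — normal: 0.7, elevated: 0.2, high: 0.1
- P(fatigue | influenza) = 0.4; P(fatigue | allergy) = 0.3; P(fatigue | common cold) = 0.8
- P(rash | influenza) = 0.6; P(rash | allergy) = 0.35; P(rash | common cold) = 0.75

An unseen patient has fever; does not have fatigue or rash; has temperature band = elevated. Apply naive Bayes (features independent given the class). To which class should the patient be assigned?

allergy

influenza: 0.15 × 0.7 × 0.65 × (1−0.4) × (1−0.6) = 0.01638
allergy: 0.3 × 0.95 × 0.85 × (1−0.3) × (1−0.35) = 0.11022375
common cold: 0.55 × 0.55 × 0.2 × (1−0.8) × (1−0.75) = 0.003025
Highest score → allergy.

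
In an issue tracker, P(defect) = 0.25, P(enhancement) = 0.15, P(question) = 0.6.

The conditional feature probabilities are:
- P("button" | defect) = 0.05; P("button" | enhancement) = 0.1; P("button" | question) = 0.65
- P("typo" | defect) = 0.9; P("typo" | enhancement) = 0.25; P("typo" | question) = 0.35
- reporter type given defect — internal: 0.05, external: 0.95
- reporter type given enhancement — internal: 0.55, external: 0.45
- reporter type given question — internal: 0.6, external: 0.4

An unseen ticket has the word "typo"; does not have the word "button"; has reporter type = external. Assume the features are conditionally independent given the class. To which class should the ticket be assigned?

defect

defect: 0.25 × (1−0.05) × 0.9 × 0.95 = 0.2030625
enhancement: 0.15 × (1−0.1) × 0.25 × 0.45 = 0.0151875
question: 0.6 × (1−0.65) × 0.35 × 0.4 = 0.0294
Highest score → defect.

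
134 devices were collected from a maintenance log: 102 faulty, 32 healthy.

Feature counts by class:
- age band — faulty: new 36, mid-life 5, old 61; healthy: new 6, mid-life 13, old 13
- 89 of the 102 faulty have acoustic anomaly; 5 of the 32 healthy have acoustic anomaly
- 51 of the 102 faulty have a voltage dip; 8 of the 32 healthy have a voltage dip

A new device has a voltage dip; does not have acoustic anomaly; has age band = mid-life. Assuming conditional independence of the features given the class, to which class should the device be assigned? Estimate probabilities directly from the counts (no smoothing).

healthy

faulty: (102/134) × (5/102) × (13/102) × (51/102) ≈ 0.00237782
healthy: (32/134) × (13/32) × (27/32) × (8/32) ≈ 0.0204641
Highest score → healthy.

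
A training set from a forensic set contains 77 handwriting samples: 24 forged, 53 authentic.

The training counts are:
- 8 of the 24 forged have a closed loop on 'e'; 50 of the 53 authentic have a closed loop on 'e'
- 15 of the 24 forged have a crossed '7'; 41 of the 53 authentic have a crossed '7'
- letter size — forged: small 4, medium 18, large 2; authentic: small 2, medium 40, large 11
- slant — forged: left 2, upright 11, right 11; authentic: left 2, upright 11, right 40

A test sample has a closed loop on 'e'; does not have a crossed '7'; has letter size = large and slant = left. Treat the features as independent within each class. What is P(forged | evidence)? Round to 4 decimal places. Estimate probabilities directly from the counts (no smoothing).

0.1903

forged: (24/77) × (8/24) × (9/24) × (2/24) × (2/24) ≈ 0.000270563
authentic: (53/77) × (50/53) × (12/53) × (11/53) × (2/53) ≈ 0.00115148
P(forged | x) = 0.000270563 / 0.001422043 ≈ 0.1903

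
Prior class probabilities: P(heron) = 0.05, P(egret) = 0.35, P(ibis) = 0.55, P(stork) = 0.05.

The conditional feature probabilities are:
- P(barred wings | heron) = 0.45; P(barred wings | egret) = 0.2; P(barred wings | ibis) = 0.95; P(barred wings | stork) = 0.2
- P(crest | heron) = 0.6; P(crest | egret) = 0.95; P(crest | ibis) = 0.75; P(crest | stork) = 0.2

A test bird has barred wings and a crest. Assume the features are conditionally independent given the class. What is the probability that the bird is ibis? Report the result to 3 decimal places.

heron: 0.05 × 0.45 × 0.6 = 0.0135
egret: 0.35 × 0.2 × 0.95 = 0.0665
ibis: 0.55 × 0.95 × 0.75 = 0.391875
stork: 0.05 × 0.2 × 0.2 = 0.002
P(ibis | x) = 0.391875 / 0.473875 ≈ 0.827

0.827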